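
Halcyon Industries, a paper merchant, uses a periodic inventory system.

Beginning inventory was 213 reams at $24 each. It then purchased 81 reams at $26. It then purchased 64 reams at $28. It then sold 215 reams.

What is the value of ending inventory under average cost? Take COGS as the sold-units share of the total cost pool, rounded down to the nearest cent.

Ending inventory = $3,598.97

Sale 1, sell 215: 215/358 × $9,010.00 → $5,411.03
Ending inventory (cost pool remaining) = $3,598.97
Check: goods available $9,010.00 = COGS $5,411.03 + ending $3,598.97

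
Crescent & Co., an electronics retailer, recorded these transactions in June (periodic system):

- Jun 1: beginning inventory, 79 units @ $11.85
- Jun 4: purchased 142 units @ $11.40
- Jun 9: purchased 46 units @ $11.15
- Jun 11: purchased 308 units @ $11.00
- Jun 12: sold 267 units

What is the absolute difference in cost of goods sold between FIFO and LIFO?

FIFO COGS: 79 @ $11.85 + 142 @ $11.40 + 46 @ $11.15 = $3,067.85
LIFO COGS: 267 @ $11.00 = $2,937.00
Difference = |$3,067.85 − $2,937.00| = $130.85

$130.85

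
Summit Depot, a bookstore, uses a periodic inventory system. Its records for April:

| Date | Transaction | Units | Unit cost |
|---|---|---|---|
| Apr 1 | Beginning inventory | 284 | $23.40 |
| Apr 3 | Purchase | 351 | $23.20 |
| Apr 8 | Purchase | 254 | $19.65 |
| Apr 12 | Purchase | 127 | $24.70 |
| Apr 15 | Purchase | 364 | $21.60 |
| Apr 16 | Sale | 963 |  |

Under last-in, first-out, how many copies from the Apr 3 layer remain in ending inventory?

133

Apr 16, 963 sold [LIFO — newest first]: 364 @ $21.60 + 127 @ $24.70 + 254 @ $19.65 + 218 @ $23.20 = $21,048.00
Ending inventory: 284 @ $23.40 + 133 @ $23.20 = $9,731.20
Check: goods available $30,779.20 = COGS $21,048.00 + ending $9,731.20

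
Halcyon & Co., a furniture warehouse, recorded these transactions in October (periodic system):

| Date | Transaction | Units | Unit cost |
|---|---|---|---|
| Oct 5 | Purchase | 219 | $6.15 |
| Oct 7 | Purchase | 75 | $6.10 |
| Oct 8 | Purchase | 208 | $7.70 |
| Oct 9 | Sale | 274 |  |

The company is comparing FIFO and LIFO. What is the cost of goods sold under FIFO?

FIFO COGS: 219 @ $6.15 + 55 @ $6.10 = $1,682.35
LIFO COGS: 208 @ $7.70 + 66 @ $6.10 = $2,004.20

COGS = $1,682.35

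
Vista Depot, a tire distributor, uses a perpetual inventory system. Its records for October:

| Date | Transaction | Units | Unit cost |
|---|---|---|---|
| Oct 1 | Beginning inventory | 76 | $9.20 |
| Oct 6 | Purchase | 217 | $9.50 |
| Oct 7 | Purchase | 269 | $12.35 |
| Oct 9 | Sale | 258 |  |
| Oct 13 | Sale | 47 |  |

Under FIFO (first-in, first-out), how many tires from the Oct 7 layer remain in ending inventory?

257

Oct 9, 258 sold [FIFO — oldest first]: 76 @ $9.20 + 182 @ $9.50 = $2,428.20
Oct 13, 47 sold [FIFO — oldest first]: 35 @ $9.50 + 12 @ $12.35 = $480.70
Total COGS = $2,428.20 + $480.70 = $2,908.90
Ending inventory: 257 @ $12.35 = $3,173.95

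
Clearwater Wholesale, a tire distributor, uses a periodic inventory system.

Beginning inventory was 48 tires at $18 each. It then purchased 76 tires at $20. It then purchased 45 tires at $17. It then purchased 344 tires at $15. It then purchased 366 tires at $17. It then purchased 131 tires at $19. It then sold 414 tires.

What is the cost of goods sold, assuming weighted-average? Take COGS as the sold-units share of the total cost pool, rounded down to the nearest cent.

COGS = $6,976.51

Sale 1, sell 414: 414/1010 × $17,020.00 → $6,976.51
Ending inventory (cost pool remaining) = $10,043.49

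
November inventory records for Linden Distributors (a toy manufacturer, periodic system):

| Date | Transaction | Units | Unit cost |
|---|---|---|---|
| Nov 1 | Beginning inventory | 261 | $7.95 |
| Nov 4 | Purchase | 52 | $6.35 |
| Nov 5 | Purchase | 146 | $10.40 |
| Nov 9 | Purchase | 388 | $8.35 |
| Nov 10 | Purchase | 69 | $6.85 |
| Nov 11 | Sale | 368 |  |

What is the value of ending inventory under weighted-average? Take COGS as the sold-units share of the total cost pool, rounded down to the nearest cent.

Ending inventory = $4,568.27

Nov 11, sell 368: 368/916 × $7,636.00 → $3,067.73
Ending inventory (cost pool remaining) = $4,568.27
Check: goods available $7,636.00 = COGS $3,067.73 + ending $4,568.27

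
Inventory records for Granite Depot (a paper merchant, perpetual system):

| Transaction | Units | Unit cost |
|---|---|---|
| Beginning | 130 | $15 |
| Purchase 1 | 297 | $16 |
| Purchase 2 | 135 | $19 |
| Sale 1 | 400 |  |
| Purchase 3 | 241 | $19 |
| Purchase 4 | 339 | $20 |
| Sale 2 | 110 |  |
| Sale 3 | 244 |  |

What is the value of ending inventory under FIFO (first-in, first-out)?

Ending inventory = $7,711

Sale 1 (400) [FIFO — oldest first]: 130 @ $15 + 270 @ $16 = $6,270
Sale 2 (110) [FIFO — oldest first]: 27 @ $16 + 83 @ $19 = $2,009
Sale 3 (244) [FIFO — oldest first]: 52 @ $19 + 192 @ $19 = $4,636
Total COGS = $6,270 + $2,009 + $4,636 = $12,915
Ending inventory: 49 @ $19 + 339 @ $20 = $7,711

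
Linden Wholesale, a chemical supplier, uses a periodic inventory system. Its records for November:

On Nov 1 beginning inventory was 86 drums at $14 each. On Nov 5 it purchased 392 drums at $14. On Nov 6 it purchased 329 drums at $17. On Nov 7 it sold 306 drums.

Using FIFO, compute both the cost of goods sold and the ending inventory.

Nov 7, 306 sold [FIFO — oldest first]: 86 @ $14 + 220 @ $14 = $4,284
Ending inventory: 172 @ $14 + 329 @ $17 = $8,001

COGS = $4,284; ending inventory = $8,001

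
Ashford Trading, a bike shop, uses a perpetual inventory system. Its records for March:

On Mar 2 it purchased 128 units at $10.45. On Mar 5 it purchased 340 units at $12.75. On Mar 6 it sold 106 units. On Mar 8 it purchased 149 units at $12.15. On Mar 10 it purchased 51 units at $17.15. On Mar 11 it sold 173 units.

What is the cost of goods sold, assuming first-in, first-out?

Mar 6, 106 sold [FIFO — oldest first]: 106 @ $10.45 = $1,107.70
Mar 11, 173 sold [FIFO — oldest first]: 22 @ $10.45 + 151 @ $12.75 = $2,155.15
Total COGS = $1,107.70 + $2,155.15 = $3,262.85
Ending inventory: 189 @ $12.75 + 149 @ $12.15 + 51 @ $17.15 = $5,094.75

COGS = $3,262.85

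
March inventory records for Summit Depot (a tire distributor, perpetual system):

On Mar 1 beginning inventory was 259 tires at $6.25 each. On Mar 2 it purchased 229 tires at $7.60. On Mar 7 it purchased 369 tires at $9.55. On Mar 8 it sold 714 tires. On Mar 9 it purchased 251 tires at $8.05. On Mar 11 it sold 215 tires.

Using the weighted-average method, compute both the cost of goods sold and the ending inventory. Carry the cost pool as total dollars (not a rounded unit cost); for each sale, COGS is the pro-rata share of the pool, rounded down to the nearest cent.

After Mar 1: 259 on hand, pool $1,618.75 (≈ $6.2500 each)
After Mar 2: 488 on hand, pool $3,359.15 (≈ $6.8835 each)
After Mar 7: 857 on hand, pool $6,883.10 (≈ $8.0316 each)
Mar 8, sell 714: 714/857 × $6,883.10 → $5,734.57
After Mar 9: 394 on hand, pool $3,169.08 (≈ $8.0434 each)
Mar 11, sell 215: 215/394 × $3,169.08 → $1,729.32
Total COGS = $5,734.57 + $1,729.32 = $7,463.89
Ending inventory (cost pool remaining) = $1,439.76

COGS = $7,463.89; ending inventory = $1,439.76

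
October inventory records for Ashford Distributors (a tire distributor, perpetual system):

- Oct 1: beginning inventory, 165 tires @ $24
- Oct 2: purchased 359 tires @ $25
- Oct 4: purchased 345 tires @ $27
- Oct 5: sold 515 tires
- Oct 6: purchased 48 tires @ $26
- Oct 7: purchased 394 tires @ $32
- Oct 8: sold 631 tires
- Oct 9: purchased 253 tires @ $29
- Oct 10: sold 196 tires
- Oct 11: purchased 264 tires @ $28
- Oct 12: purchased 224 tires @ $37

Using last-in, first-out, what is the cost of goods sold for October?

Oct 5, 515 sold [LIFO — newest first]: 345 @ $27 + 170 @ $25 = $13,565
Oct 8, 631 sold [LIFO — newest first]: 394 @ $32 + 48 @ $26 + 189 @ $25 = $18,581
Oct 10, 196 sold [LIFO — newest first]: 196 @ $29 = $5,684
Total COGS = $13,565 + $18,581 + $5,684 = $37,830
Ending inventory: 165 @ $24 + 57 @ $29 + 264 @ $28 + 224 @ $37 = $21,293
Check: goods available $59,123 = COGS $37,830 + ending $21,293

COGS = $37,830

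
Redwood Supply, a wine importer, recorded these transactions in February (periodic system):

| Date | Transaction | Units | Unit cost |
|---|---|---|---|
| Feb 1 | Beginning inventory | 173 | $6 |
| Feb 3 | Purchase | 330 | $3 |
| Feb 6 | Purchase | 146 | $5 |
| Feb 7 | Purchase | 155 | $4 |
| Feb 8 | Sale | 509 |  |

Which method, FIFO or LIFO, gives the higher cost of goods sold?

FIFO

FIFO COGS: 173 @ $6 + 330 @ $3 + 6 @ $5 = $2,058
LIFO COGS: 155 @ $4 + 146 @ $5 + 208 @ $3 = $1,974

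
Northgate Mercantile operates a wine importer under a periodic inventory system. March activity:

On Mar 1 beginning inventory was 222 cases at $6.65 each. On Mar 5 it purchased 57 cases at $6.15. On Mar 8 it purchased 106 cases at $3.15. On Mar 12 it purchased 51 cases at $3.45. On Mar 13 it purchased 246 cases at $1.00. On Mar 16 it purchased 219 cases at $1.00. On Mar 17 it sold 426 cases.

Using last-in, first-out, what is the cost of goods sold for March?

COGS = $426.00

Mar 17, 426 sold [LIFO — newest first]: 219 @ $1.00 + 207 @ $1.00 = $426.00
Ending inventory: 222 @ $6.65 + 57 @ $6.15 + 106 @ $3.15 + 51 @ $3.45 + 39 @ $1.00 = $2,375.70
Check: goods available $2,801.70 = COGS $426.00 + ending $2,375.70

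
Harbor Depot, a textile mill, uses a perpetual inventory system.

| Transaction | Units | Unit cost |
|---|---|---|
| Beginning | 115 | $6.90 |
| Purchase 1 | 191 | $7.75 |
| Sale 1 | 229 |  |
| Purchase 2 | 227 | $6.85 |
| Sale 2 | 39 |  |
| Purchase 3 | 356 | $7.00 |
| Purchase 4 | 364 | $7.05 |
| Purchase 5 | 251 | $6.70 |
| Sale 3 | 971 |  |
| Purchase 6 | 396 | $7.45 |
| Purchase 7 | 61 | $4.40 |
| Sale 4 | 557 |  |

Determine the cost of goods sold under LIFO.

COGS = $12,653.10

Sale 1 (229) [LIFO — newest first]: 191 @ $7.75 + 38 @ $6.90 = $1,742.45
Sale 2 (39) [LIFO — newest first]: 39 @ $6.85 = $267.15
Sale 3 (971) [LIFO — newest first]: 251 @ $6.70 + 364 @ $7.05 + 356 @ $7.00 = $6,739.90
Sale 4 (557) [LIFO — newest first]: 61 @ $4.40 + 396 @ $7.45 + 100 @ $6.85 = $3,903.60
Total COGS = $1,742.45 + $267.15 + $6,739.90 + $3,903.60 = $12,653.10
Ending inventory: 77 @ $6.90 + 88 @ $6.85 = $1,134.10
Check: goods available $13,787.20 = COGS $12,653.10 + ending $1,134.10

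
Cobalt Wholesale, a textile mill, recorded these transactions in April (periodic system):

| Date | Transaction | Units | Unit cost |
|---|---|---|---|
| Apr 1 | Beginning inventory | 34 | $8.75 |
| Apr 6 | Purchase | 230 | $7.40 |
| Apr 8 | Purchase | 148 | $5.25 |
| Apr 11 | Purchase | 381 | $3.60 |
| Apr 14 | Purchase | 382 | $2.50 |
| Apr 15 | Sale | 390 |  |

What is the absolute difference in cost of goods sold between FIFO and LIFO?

FIFO COGS: 34 @ $8.75 + 230 @ $7.40 + 126 @ $5.25 = $2,661.00
LIFO COGS: 382 @ $2.50 + 8 @ $3.60 = $983.80
Difference = |$2,661.00 − $983.80| = $1,677.20

$1,677.20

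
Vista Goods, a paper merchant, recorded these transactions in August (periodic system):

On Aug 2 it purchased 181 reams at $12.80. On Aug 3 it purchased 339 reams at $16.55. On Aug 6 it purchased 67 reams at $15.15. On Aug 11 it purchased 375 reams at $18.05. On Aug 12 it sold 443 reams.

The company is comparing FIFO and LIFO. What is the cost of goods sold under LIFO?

COGS = $7,800.35

FIFO COGS: 181 @ $12.80 + 262 @ $16.55 = $6,652.90
LIFO COGS: 375 @ $18.05 + 67 @ $15.15 + 1 @ $16.55 = $7,800.35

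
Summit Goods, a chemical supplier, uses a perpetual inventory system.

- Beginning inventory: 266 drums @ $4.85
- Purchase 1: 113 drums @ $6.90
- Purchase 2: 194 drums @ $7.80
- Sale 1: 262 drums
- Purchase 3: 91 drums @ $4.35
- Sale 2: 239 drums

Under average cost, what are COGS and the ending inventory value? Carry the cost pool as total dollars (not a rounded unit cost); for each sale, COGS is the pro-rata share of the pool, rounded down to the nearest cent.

After Beginning: 266 on hand, pool $1,290.10 (≈ $4.8500 each)
After Purchase 1: 379 on hand, pool $2,069.80 (≈ $5.4612 each)
After Purchase 2: 573 on hand, pool $3,583.00 (≈ $6.2531 each)
Sale 1, sell 262: 262/573 × $3,583.00 → $1,638.30
After Purchase 3: 402 on hand, pool $2,340.55 (≈ $5.8223 each)
Sale 2, sell 239: 239/402 × $2,340.55 → $1,391.52
Total COGS = $1,638.30 + $1,391.52 = $3,029.82
Ending inventory (cost pool remaining) = $949.03
Check: goods available $3,978.85 = COGS $3,029.82 + ending $949.03

COGS = $3,029.82; ending inventory = $949.03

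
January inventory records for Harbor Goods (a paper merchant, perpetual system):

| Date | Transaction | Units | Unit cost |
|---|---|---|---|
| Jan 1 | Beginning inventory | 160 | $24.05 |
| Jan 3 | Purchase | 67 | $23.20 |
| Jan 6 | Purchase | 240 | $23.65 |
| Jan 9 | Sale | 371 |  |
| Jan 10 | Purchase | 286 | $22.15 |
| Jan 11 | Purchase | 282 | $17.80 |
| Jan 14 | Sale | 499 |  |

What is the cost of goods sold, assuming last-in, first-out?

Jan 9, 371 sold [LIFO — newest first]: 240 @ $23.65 + 67 @ $23.20 + 64 @ $24.05 = $8,769.60
Jan 14, 499 sold [LIFO — newest first]: 282 @ $17.80 + 217 @ $22.15 = $9,826.15
Total COGS = $8,769.60 + $9,826.15 = $18,595.75
Ending inventory: 96 @ $24.05 + 69 @ $22.15 = $3,837.15

COGS = $18,595.75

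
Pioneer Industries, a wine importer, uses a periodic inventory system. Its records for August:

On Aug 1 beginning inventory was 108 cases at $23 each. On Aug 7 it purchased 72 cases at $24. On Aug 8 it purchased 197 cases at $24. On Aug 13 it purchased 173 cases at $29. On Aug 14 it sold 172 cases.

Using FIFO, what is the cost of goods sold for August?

COGS = $4,020

Aug 14, 172 sold [FIFO — oldest first]: 108 @ $23 + 64 @ $24 = $4,020
Ending inventory: 8 @ $24 + 197 @ $24 + 173 @ $29 = $9,937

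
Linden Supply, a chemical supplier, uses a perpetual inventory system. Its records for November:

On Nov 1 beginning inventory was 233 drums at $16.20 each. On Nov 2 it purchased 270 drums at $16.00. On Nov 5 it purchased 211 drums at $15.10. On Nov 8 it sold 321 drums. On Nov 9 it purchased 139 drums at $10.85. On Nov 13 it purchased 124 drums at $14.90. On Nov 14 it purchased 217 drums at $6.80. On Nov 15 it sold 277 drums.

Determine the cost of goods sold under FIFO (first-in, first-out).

COGS = $9,529.10

Nov 8, 321 sold [FIFO — oldest first]: 233 @ $16.20 + 88 @ $16.00 = $5,182.60
Nov 15, 277 sold [FIFO — oldest first]: 182 @ $16.00 + 95 @ $15.10 = $4,346.50
Total COGS = $5,182.60 + $4,346.50 = $9,529.10
Ending inventory: 116 @ $15.10 + 139 @ $10.85 + 124 @ $14.90 + 217 @ $6.80 = $6,582.95
Check: goods available $16,112.05 = COGS $9,529.10 + ending $6,582.95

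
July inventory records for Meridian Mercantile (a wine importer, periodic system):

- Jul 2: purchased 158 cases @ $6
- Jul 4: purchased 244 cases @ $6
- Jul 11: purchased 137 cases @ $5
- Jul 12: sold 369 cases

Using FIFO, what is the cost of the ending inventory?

Ending inventory = $883

Jul 12, 369 sold [FIFO — oldest first]: 158 @ $6 + 211 @ $6 = $2,214
Ending inventory: 33 @ $6 + 137 @ $5 = $883
Check: goods available $3,097 = COGS $2,214 + ending $883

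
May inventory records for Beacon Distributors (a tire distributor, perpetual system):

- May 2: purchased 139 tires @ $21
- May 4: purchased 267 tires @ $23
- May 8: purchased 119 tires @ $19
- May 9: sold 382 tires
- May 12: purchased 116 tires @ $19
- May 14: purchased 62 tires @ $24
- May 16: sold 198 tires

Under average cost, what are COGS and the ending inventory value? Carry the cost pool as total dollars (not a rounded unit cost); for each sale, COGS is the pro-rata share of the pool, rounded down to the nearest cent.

After May 2: 139 on hand, pool $2,919.00 (≈ $21.0000 each)
After May 4: 406 on hand, pool $9,060.00 (≈ $22.3153 each)
After May 8: 525 on hand, pool $11,321.00 (≈ $21.5638 each)
May 9, sell 382: 382/525 × $11,321.00 → $8,237.37
After May 12: 259 on hand, pool $5,287.63 (≈ $20.4156 each)
After May 14: 321 on hand, pool $6,775.63 (≈ $21.1079 each)
May 16, sell 198: 198/321 × $6,775.63 → $4,179.36
Total COGS = $8,237.37 + $4,179.36 = $12,416.73
Ending inventory (cost pool remaining) = $2,596.27

COGS = $12,416.73; ending inventory = $2,596.27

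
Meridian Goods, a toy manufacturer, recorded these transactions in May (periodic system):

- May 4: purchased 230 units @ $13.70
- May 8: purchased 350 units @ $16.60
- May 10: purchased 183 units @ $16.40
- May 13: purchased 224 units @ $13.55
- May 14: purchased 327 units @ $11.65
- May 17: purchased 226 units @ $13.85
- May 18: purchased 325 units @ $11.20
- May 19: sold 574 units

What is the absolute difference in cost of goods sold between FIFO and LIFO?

$1,823.35

FIFO COGS: 230 @ $13.70 + 344 @ $16.60 = $8,861.40
LIFO COGS: 325 @ $11.20 + 226 @ $13.85 + 23 @ $11.65 = $7,038.05
Difference = |$8,861.40 − $7,038.05| = $1,823.35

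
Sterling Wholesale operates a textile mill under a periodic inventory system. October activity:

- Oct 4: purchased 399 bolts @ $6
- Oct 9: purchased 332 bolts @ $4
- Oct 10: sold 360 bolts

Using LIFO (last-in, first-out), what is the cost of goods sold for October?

Oct 10, 360 sold [LIFO — newest first]: 332 @ $4 + 28 @ $6 = $1,496
Ending inventory: 371 @ $6 = $2,226

COGS = $1,496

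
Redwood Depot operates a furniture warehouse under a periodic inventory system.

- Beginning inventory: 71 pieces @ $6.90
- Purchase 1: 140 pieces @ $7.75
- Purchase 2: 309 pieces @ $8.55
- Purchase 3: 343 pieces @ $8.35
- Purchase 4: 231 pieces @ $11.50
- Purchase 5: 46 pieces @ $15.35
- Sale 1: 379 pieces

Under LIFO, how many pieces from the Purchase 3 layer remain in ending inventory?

241

Sale 1 (379) [LIFO — newest first]: 46 @ $15.35 + 231 @ $11.50 + 102 @ $8.35 = $4,214.30
Ending inventory: 71 @ $6.90 + 140 @ $7.75 + 309 @ $8.55 + 241 @ $8.35 = $6,229.20
Check: goods available $10,443.50 = COGS $4,214.30 + ending $6,229.20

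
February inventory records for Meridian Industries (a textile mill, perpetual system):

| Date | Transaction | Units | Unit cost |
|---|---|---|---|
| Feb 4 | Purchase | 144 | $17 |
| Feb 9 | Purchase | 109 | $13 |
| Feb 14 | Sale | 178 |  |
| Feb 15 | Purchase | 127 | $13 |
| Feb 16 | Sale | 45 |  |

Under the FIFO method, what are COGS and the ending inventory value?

Feb 14, 178 sold [FIFO — oldest first]: 144 @ $17 + 34 @ $13 = $2,890
Feb 16, 45 sold [FIFO — oldest first]: 45 @ $13 = $585
Total COGS = $2,890 + $585 = $3,475
Ending inventory: 30 @ $13 + 127 @ $13 = $2,041

COGS = $3,475; ending inventory = $2,041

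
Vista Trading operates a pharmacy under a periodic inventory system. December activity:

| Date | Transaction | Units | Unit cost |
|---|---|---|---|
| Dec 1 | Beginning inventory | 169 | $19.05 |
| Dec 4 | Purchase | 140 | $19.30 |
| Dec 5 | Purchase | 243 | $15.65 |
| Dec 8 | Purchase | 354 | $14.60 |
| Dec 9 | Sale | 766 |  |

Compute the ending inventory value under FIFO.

Ending inventory = $2,044.00

Dec 9, 766 sold [FIFO — oldest first]: 169 @ $19.05 + 140 @ $19.30 + 243 @ $15.65 + 214 @ $14.60 = $12,848.80
Ending inventory: 140 @ $14.60 = $2,044.00
Check: goods available $14,892.80 = COGS $12,848.80 + ending $2,044.00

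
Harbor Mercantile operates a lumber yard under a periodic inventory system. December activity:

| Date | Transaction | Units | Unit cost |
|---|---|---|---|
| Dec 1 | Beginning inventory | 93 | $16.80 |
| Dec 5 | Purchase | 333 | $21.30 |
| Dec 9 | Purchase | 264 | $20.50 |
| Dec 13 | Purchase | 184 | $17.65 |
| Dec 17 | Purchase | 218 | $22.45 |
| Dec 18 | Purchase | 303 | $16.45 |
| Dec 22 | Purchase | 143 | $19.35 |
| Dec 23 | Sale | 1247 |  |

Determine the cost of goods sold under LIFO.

Dec 23, 1247 sold [LIFO — newest first]: 143 @ $19.35 + 303 @ $16.45 + 218 @ $22.45 + 184 @ $17.65 + 264 @ $20.50 + 135 @ $21.30 = $24,180.60
Ending inventory: 93 @ $16.80 + 198 @ $21.30 = $5,779.80

COGS = $24,180.60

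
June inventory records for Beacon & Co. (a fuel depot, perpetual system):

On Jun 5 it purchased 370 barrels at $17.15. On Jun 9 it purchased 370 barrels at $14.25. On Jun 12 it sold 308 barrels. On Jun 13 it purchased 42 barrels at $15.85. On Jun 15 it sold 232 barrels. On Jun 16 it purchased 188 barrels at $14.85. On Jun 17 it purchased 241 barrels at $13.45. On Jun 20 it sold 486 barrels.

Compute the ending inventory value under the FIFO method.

Jun 12, 308 sold [FIFO — oldest first]: 308 @ $17.15 = $5,282.20
Jun 15, 232 sold [FIFO — oldest first]: 62 @ $17.15 + 170 @ $14.25 = $3,485.80
Jun 20, 486 sold [FIFO — oldest first]: 200 @ $14.25 + 42 @ $15.85 + 188 @ $14.85 + 56 @ $13.45 = $7,060.70
Total COGS = $5,282.20 + $3,485.80 + $7,060.70 = $15,828.70
Ending inventory: 185 @ $13.45 = $2,488.25

Ending inventory = $2,488.25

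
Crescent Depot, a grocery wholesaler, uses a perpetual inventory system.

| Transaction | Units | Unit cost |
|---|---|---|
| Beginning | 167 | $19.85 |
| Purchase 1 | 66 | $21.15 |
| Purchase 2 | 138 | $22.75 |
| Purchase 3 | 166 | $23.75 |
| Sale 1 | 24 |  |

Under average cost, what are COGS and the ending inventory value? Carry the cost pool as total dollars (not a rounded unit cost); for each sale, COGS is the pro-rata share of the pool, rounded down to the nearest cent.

COGS = $527.05; ending inventory = $11,265.80

After Beginning: 167 on hand, pool $3,314.95 (≈ $19.8500 each)
After Purchase 1: 233 on hand, pool $4,710.85 (≈ $20.2182 each)
After Purchase 2: 371 on hand, pool $7,850.35 (≈ $21.1600 each)
After Purchase 3: 537 on hand, pool $11,792.85 (≈ $21.9606 each)
Sale 1, sell 24: 24/537 × $11,792.85 → $527.05
Ending inventory (cost pool remaining) = $11,265.80
Check: goods available $11,792.85 = COGS $527.05 + ending $11,265.80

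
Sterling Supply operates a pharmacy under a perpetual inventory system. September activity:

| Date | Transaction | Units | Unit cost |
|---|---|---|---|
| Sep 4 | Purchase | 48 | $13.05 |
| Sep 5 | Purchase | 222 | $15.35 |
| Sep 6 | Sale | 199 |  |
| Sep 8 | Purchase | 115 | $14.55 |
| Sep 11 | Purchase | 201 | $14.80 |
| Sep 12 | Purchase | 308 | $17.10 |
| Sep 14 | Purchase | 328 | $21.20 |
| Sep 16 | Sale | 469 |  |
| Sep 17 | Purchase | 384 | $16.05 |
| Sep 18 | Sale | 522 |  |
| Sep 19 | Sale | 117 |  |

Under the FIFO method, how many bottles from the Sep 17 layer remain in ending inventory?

299

Sep 6, 199 sold [FIFO — oldest first]: 48 @ $13.05 + 151 @ $15.35 = $2,944.25
Sep 16, 469 sold [FIFO — oldest first]: 71 @ $15.35 + 115 @ $14.55 + 201 @ $14.80 + 82 @ $17.10 = $7,140.10
Sep 18, 522 sold [FIFO — oldest first]: 226 @ $17.10 + 296 @ $21.20 = $10,139.80
Sep 19, 117 sold [FIFO — oldest first]: 32 @ $21.20 + 85 @ $16.05 = $2,042.65
Total COGS = $2,944.25 + $7,140.10 + $10,139.80 + $2,042.65 = $22,266.80
Ending inventory: 299 @ $16.05 = $4,798.95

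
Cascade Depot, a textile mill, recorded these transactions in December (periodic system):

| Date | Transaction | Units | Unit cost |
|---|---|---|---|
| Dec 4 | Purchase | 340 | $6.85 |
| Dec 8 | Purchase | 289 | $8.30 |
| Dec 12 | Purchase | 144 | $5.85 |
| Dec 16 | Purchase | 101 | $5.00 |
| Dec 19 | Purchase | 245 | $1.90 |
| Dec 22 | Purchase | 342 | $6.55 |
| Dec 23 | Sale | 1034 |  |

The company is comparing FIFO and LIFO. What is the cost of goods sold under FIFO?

COGS = $6,379.10

FIFO COGS: 340 @ $6.85 + 289 @ $8.30 + 144 @ $5.85 + 101 @ $5.00 + 160 @ $1.90 = $6,379.10
LIFO COGS: 342 @ $6.55 + 245 @ $1.90 + 101 @ $5.00 + 144 @ $5.85 + 202 @ $8.30 = $5,729.60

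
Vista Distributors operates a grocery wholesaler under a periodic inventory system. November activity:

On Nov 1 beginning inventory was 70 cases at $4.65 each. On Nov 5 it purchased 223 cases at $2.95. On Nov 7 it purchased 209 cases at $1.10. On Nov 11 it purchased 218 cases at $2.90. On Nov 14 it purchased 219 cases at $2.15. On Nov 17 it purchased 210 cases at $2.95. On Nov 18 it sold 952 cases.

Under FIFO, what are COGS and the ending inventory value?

COGS = $2,354.65; ending inventory = $581.15

Nov 18, 952 sold [FIFO — oldest first]: 70 @ $4.65 + 223 @ $2.95 + 209 @ $1.10 + 218 @ $2.90 + 219 @ $2.15 + 13 @ $2.95 = $2,354.65
Ending inventory: 197 @ $2.95 = $581.15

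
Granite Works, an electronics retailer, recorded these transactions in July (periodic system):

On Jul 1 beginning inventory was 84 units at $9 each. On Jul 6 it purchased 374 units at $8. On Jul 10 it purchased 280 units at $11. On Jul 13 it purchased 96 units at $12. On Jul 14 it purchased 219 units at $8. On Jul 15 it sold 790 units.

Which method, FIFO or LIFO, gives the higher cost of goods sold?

LIFO

FIFO COGS: 84 @ $9 + 374 @ $8 + 280 @ $11 + 52 @ $12 = $7,452
LIFO COGS: 219 @ $8 + 96 @ $12 + 280 @ $11 + 195 @ $8 = $7,544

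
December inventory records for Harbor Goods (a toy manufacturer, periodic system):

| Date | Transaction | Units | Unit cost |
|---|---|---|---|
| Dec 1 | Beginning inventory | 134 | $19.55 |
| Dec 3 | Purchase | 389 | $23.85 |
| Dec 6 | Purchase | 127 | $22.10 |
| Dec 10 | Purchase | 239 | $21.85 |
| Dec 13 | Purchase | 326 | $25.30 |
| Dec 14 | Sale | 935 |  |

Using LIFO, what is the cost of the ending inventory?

Ending inventory = $6,101.80

Dec 14, 935 sold [LIFO — newest first]: 326 @ $25.30 + 239 @ $21.85 + 127 @ $22.10 + 243 @ $23.85 = $22,072.20
Ending inventory: 134 @ $19.55 + 146 @ $23.85 = $6,101.80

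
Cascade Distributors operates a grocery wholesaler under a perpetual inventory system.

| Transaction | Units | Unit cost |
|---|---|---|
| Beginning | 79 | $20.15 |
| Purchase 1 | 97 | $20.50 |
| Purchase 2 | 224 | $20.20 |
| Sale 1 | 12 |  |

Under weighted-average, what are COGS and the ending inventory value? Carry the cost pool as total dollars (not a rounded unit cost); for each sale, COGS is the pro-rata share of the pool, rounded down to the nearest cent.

After Beginning: 79 on hand, pool $1,591.85 (≈ $20.1500 each)
After Purchase 1: 176 on hand, pool $3,580.35 (≈ $20.3429 each)
After Purchase 2: 400 on hand, pool $8,105.15 (≈ $20.2629 each)
Sale 1, sell 12: 12/400 × $8,105.15 → $243.15
Ending inventory (cost pool remaining) = $7,862.00
Check: goods available $8,105.15 = COGS $243.15 + ending $7,862.00

COGS = $243.15; ending inventory = $7,862.00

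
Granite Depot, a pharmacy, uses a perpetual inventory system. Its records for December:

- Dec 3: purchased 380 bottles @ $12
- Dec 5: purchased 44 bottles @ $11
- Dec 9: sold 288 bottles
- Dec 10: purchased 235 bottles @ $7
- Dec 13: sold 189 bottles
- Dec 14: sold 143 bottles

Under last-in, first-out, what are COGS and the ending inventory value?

COGS = $6,221; ending inventory = $468

Dec 9, 288 sold [LIFO — newest first]: 44 @ $11 + 244 @ $12 = $3,412
Dec 13, 189 sold [LIFO — newest first]: 189 @ $7 = $1,323
Dec 14, 143 sold [LIFO — newest first]: 46 @ $7 + 97 @ $12 = $1,486
Total COGS = $3,412 + $1,323 + $1,486 = $6,221
Ending inventory: 39 @ $12 = $468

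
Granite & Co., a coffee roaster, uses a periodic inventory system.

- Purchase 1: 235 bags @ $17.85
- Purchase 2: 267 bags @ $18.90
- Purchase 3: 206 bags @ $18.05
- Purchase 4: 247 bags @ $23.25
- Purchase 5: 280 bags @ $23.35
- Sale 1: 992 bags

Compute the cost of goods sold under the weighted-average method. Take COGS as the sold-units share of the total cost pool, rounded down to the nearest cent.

COGS = $20,273.82

Sale 1, sell 992: 992/1235 × $25,240.10 → $20,273.82
Ending inventory (cost pool remaining) = $4,966.28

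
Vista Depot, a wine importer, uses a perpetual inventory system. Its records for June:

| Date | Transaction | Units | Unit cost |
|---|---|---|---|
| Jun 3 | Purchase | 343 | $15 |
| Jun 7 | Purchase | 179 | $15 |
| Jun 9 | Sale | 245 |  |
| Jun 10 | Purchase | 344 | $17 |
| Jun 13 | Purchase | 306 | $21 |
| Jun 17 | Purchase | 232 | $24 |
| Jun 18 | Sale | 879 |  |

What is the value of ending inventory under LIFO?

Ending inventory = $4,206

Jun 9, 245 sold [LIFO — newest first]: 179 @ $15 + 66 @ $15 = $3,675
Jun 18, 879 sold [LIFO — newest first]: 232 @ $24 + 306 @ $21 + 341 @ $17 = $17,791
Total COGS = $3,675 + $17,791 = $21,466
Ending inventory: 277 @ $15 + 3 @ $17 = $4,206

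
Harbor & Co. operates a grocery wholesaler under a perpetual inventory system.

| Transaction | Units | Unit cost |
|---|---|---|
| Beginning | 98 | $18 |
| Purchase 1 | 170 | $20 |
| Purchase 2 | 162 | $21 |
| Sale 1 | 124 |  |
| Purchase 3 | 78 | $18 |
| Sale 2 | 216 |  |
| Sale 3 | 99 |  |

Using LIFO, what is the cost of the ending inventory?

Ending inventory = $1,242

Sale 1 (124) [LIFO — newest first]: 124 @ $21 = $2,604
Sale 2 (216) [LIFO — newest first]: 78 @ $18 + 38 @ $21 + 100 @ $20 = $4,202
Sale 3 (99) [LIFO — newest first]: 70 @ $20 + 29 @ $18 = $1,922
Total COGS = $2,604 + $4,202 + $1,922 = $8,728
Ending inventory: 69 @ $18 = $1,242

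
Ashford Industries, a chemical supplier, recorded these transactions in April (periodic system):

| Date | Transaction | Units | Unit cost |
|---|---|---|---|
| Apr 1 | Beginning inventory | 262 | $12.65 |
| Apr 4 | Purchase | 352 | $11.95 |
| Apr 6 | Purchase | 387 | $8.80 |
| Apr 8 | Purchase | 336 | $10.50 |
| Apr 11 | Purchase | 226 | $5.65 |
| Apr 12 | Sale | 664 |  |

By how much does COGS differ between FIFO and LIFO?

FIFO COGS: 262 @ $12.65 + 352 @ $11.95 + 50 @ $8.80 = $7,960.70
LIFO COGS: 226 @ $5.65 + 336 @ $10.50 + 102 @ $8.80 = $5,702.50
Difference = |$7,960.70 − $5,702.50| = $2,258.20

$2,258.20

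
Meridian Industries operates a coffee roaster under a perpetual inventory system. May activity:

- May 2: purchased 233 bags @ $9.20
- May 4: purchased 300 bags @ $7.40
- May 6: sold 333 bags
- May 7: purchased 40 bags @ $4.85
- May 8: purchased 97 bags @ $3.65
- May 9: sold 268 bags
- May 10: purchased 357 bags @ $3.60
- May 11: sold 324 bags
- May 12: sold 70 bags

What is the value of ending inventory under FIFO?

May 6, 333 sold [FIFO — oldest first]: 233 @ $9.20 + 100 @ $7.40 = $2,883.60
May 9, 268 sold [FIFO — oldest first]: 200 @ $7.40 + 40 @ $4.85 + 28 @ $3.65 = $1,776.20
May 11, 324 sold [FIFO — oldest first]: 69 @ $3.65 + 255 @ $3.60 = $1,169.85
May 12, 70 sold [FIFO — oldest first]: 70 @ $3.60 = $252.00
Total COGS = $2,883.60 + $1,776.20 + $1,169.85 + $252.00 = $6,081.65
Ending inventory: 32 @ $3.60 = $115.20

Ending inventory = $115.20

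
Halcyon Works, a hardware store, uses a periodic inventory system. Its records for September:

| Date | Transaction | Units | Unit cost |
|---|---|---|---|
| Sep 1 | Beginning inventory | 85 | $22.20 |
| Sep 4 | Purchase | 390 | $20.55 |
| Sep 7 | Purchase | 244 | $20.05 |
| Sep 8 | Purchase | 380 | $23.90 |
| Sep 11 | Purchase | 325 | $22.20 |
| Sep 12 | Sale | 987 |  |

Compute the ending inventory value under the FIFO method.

Sep 12, 987 sold [FIFO — oldest first]: 85 @ $22.20 + 390 @ $20.55 + 244 @ $20.05 + 268 @ $23.90 = $21,198.90
Ending inventory: 112 @ $23.90 + 325 @ $22.20 = $9,891.80
Check: goods available $31,090.70 = COGS $21,198.90 + ending $9,891.80

Ending inventory = $9,891.80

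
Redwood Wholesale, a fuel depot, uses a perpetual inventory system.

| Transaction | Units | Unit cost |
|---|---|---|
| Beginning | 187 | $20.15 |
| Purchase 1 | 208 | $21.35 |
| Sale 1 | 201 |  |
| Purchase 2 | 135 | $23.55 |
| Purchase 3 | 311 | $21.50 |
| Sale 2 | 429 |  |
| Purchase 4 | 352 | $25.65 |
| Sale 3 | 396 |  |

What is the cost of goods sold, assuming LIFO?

Sale 1 (201) [LIFO — newest first]: 201 @ $21.35 = $4,291.35
Sale 2 (429) [LIFO — newest first]: 311 @ $21.50 + 118 @ $23.55 = $9,465.40
Sale 3 (396) [LIFO — newest first]: 352 @ $25.65 + 17 @ $23.55 + 7 @ $21.35 + 20 @ $20.15 = $9,981.60
Total COGS = $4,291.35 + $9,465.40 + $9,981.60 = $23,738.35
Ending inventory: 167 @ $20.15 = $3,365.05
Check: goods available $27,103.40 = COGS $23,738.35 + ending $3,365.05

COGS = $23,738.35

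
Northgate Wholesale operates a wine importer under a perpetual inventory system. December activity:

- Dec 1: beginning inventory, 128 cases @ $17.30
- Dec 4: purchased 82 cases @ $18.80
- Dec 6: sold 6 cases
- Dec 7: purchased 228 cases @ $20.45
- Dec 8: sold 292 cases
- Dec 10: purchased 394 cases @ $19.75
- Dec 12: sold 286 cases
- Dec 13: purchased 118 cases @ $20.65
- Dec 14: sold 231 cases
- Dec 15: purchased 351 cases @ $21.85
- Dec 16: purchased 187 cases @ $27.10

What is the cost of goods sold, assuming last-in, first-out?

Dec 6, 6 sold [LIFO — newest first]: 6 @ $18.80 = $112.80
Dec 8, 292 sold [LIFO — newest first]: 228 @ $20.45 + 64 @ $18.80 = $5,865.80
Dec 12, 286 sold [LIFO — newest first]: 286 @ $19.75 = $5,648.50
Dec 14, 231 sold [LIFO — newest first]: 118 @ $20.65 + 108 @ $19.75 + 5 @ $18.80 = $4,663.70
Total COGS = $112.80 + $5,865.80 + $5,648.50 + $4,663.70 = $16,290.80
Ending inventory: 128 @ $17.30 + 7 @ $18.80 + 351 @ $21.85 + 187 @ $27.10 = $15,083.05

COGS = $16,290.80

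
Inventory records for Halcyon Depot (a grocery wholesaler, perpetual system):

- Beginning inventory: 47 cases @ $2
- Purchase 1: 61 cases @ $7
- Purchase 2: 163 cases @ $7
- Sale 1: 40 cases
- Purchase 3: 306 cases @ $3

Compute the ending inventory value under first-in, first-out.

Sale 1 (40) [FIFO — oldest first]: 40 @ $2 = $80
Ending inventory: 7 @ $2 + 61 @ $7 + 163 @ $7 + 306 @ $3 = $2,500

Ending inventory = $2,500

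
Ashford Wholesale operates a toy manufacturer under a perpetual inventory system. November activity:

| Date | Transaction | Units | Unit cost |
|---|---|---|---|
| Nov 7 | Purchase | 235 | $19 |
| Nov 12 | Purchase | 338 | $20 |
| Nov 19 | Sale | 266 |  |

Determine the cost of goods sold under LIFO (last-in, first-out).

COGS = $5,320

Nov 19, 266 sold [LIFO — newest first]: 266 @ $20 = $5,320
Ending inventory: 235 @ $19 + 72 @ $20 = $5,905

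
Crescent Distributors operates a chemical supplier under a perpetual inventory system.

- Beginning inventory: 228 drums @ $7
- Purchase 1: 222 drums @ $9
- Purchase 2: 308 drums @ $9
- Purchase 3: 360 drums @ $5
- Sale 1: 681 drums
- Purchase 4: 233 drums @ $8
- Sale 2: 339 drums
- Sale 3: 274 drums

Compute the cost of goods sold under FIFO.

Sale 1 (681) [FIFO — oldest first]: 228 @ $7 + 222 @ $9 + 231 @ $9 = $5,673
Sale 2 (339) [FIFO — oldest first]: 77 @ $9 + 262 @ $5 = $2,003
Sale 3 (274) [FIFO — oldest first]: 98 @ $5 + 176 @ $8 = $1,898
Total COGS = $5,673 + $2,003 + $1,898 = $9,574
Ending inventory: 57 @ $8 = $456

COGS = $9,574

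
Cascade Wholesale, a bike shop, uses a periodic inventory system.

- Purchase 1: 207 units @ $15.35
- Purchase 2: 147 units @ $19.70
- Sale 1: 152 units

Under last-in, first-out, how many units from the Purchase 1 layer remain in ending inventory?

202

Sale 1 (152) [LIFO — newest first]: 147 @ $19.70 + 5 @ $15.35 = $2,972.65
Ending inventory: 202 @ $15.35 = $3,100.70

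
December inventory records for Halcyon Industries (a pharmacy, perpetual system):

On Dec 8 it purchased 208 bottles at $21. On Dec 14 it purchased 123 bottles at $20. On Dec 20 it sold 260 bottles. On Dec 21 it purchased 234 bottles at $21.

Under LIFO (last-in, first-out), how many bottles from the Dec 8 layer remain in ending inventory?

71

Dec 20, 260 sold [LIFO — newest first]: 123 @ $20 + 137 @ $21 = $5,337
Ending inventory: 71 @ $21 + 234 @ $21 = $6,405
Check: goods available $11,742 = COGS $5,337 + ending $6,405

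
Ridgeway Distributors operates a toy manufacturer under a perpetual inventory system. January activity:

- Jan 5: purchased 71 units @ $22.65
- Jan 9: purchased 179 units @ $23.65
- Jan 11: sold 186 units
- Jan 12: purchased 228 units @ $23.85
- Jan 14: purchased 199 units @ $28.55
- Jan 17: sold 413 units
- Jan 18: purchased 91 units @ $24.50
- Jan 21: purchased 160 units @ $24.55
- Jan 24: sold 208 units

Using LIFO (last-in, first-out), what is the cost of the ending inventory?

Ending inventory = $2,837.00

Jan 11, 186 sold [LIFO — newest first]: 179 @ $23.65 + 7 @ $22.65 = $4,391.90
Jan 17, 413 sold [LIFO — newest first]: 199 @ $28.55 + 214 @ $23.85 = $10,785.35
Jan 24, 208 sold [LIFO — newest first]: 160 @ $24.55 + 48 @ $24.50 = $5,104.00
Total COGS = $4,391.90 + $10,785.35 + $5,104.00 = $20,281.25
Ending inventory: 64 @ $22.65 + 14 @ $23.85 + 43 @ $24.50 = $2,837.00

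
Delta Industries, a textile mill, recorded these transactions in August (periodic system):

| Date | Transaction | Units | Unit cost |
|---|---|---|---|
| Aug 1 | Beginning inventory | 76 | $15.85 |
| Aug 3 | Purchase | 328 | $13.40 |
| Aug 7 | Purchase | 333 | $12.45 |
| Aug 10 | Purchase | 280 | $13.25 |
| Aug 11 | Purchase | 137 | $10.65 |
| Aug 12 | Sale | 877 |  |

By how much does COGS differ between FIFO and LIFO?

$583.95

FIFO COGS: 76 @ $15.85 + 328 @ $13.40 + 333 @ $12.45 + 140 @ $13.25 = $11,600.65
LIFO COGS: 137 @ $10.65 + 280 @ $13.25 + 333 @ $12.45 + 127 @ $13.40 = $11,016.70
Difference = |$11,600.65 − $11,016.70| = $583.95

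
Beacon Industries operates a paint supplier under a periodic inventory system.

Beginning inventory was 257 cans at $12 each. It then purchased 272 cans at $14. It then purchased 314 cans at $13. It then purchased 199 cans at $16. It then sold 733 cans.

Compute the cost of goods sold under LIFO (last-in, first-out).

Sale 1 (733) [LIFO — newest first]: 199 @ $16 + 314 @ $13 + 220 @ $14 = $10,346
Ending inventory: 257 @ $12 + 52 @ $14 = $3,812
Check: goods available $14,158 = COGS $10,346 + ending $3,812

COGS = $10,346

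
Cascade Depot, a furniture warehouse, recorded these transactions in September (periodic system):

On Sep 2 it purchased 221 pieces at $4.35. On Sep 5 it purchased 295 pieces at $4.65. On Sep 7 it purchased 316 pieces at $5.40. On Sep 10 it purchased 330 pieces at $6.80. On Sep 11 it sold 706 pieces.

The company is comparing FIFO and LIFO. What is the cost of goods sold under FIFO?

FIFO COGS: 221 @ $4.35 + 295 @ $4.65 + 190 @ $5.40 = $3,359.10
LIFO COGS: 330 @ $6.80 + 316 @ $5.40 + 60 @ $4.65 = $4,229.40

COGS = $3,359.10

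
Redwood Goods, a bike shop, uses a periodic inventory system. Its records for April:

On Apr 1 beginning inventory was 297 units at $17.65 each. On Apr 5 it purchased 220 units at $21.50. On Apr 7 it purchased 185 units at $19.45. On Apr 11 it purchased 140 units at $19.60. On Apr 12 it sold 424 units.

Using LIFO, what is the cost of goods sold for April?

COGS = $8,470.75

Apr 12, 424 sold [LIFO — newest first]: 140 @ $19.60 + 185 @ $19.45 + 99 @ $21.50 = $8,470.75
Ending inventory: 297 @ $17.65 + 121 @ $21.50 = $7,843.55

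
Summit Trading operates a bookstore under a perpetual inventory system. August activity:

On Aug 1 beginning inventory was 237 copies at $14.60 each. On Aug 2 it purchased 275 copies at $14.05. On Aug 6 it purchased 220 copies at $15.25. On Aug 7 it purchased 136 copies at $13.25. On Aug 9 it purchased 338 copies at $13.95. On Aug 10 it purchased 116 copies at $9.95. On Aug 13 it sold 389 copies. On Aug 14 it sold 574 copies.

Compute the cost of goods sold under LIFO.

Aug 13, 389 sold [LIFO — newest first]: 116 @ $9.95 + 273 @ $13.95 = $4,962.55
Aug 14, 574 sold [LIFO — newest first]: 65 @ $13.95 + 136 @ $13.25 + 220 @ $15.25 + 153 @ $14.05 = $8,213.40
Total COGS = $4,962.55 + $8,213.40 = $13,175.95
Ending inventory: 237 @ $14.60 + 122 @ $14.05 = $5,174.30
Check: goods available $18,350.25 = COGS $13,175.95 + ending $5,174.30

COGS = $13,175.95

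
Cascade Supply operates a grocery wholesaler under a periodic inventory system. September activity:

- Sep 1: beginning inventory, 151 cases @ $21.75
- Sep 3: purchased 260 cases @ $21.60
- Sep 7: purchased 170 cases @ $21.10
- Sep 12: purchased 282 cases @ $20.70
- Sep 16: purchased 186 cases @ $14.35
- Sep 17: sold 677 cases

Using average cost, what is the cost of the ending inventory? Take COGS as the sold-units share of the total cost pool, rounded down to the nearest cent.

Ending inventory = $7,444.88

Sep 17, sell 677: 677/1049 × $20,993.75 → $13,548.87
Ending inventory (cost pool remaining) = $7,444.88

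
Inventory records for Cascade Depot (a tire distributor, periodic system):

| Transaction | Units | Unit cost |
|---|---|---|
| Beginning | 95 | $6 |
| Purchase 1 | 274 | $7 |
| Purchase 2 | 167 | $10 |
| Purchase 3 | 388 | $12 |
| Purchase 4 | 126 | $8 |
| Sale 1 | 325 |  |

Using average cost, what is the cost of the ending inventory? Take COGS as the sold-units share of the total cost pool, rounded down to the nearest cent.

Sale 1, sell 325: 325/1050 × $9,822.00 → $3,040.14
Ending inventory (cost pool remaining) = $6,781.86
Check: goods available $9,822.00 = COGS $3,040.14 + ending $6,781.86

Ending inventory = $6,781.86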